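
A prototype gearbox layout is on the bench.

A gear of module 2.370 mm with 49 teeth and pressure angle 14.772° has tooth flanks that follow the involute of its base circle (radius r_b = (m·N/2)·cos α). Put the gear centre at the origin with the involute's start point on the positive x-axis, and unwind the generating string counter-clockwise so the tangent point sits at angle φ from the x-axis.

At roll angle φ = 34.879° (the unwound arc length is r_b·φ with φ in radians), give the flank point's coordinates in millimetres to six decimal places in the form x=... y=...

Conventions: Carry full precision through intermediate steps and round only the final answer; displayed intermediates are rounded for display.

x=65.604970 y=4.067619

topology: single-mesh involute geometry — m = 2.370, N = 49
pitch radius r_p = m·N/2 = 2.370·49/2 = 58.065000
base radius r_b = r_p·cos α = 58.065000·cos 14.772° = 56.145842
roll angle φ = 34.879° = 0.60875339 rad
x = r_b·(cos φ + φ·sin φ) = 65.604970
y = r_b·(sin φ − φ·cos φ) = 4.067619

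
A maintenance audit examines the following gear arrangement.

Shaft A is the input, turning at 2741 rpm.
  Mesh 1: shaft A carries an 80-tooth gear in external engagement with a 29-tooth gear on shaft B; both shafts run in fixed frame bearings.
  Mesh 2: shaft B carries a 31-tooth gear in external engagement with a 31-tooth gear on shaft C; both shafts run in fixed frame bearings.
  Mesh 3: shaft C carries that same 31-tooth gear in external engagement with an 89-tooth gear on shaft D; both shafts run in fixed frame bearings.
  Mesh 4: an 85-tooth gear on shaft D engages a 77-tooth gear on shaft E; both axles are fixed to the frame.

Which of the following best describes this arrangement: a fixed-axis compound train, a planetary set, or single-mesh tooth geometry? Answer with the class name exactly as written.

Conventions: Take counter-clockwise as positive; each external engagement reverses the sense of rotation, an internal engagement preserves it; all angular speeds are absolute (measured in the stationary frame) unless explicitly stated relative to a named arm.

fixed-axis compound train

class = fixed-axis compound train [4 meshes; 4 ratios multiply, 4 sense flips]
classification: fixed-axis compound train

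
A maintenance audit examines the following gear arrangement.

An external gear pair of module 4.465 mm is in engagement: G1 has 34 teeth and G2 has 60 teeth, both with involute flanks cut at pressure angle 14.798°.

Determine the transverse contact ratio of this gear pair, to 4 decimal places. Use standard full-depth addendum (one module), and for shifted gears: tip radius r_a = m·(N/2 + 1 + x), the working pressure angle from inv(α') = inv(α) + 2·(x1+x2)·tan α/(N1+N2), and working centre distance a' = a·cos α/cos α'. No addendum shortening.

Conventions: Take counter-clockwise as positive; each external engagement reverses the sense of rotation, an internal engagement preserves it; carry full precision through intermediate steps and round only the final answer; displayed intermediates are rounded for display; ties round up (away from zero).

recognized (one external pair, fixed centres): single-mesh tooth geometry, m = 4.465, N1 = 34, N2 = 60
base radii: r_b1 = 73.387406, r_b2 = 129.507187
tip radii: r_a1 = 80.370000, r_a2 = 138.415000
no profile shift: α' = α, a' = a
action lengths: √(r_a1²−r_b1²) = 32.766225, √(r_a2²−r_b2²) = 48.852847
base pitch p_b = π·m·cos α = 13.561961
CR = (32.766225 + 48.852847 − 209.855000·sin 14.79800°)/13.561961 = 2.066042
contact ratio ≈ 2.0660

2.0660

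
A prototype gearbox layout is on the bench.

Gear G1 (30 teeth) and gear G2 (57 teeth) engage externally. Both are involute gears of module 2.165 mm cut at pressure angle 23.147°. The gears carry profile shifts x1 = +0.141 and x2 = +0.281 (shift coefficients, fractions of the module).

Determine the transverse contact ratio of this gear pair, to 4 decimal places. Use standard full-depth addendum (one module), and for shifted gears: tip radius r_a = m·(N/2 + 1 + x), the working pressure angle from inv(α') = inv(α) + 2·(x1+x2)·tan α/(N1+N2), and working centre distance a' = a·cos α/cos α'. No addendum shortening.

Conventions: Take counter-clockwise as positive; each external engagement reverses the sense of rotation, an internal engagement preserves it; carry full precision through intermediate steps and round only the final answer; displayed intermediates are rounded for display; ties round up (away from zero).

topology: single-mesh involute geometry — m = 2.165, 30T/57T pair
base radii: r_b1 = 29.860741, r_b2 = 56.735409
tip radii: r_a1 = 34.945265, r_a2 = 64.475865
inv(α') = inv(23.147°) + 2·(+0.141+0.281)·tan α/(30+57) = 0.02766197  ⇒  α' = 24.37273°
a' = a·cos α / cos α' = 94.1775·cos 23.147°/cos 24.37273° = 95.068652
action lengths: √(r_a1²−r_b1²) = 18.152346, √(r_a2²−r_b2²) = 30.630549
base pitch p_b = π·m·cos α = 6.254019
CR = (18.152346 + 30.630549 − 95.068652·sin 24.37273°)/6.254019 = 1.527150
contact ratio ≈ 1.5271

1.5271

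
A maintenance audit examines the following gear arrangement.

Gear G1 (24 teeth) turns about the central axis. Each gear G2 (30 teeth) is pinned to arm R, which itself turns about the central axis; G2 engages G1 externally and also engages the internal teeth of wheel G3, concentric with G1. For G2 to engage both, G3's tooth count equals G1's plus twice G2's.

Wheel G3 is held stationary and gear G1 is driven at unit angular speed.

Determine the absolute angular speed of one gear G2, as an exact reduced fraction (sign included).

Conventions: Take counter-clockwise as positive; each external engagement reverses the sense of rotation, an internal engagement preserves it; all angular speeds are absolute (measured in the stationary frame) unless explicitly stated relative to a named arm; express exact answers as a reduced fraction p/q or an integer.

planetary set (24T centre, 30T on arm, 84T internal) — Willis relation
ring teeth: 24 + 2·30 = 84
24(ω_sun−ω_arm) = −84(ω_ring−ω_arm),  ω_ring = 0, ω_sun = 1
24(1−ω_arm) = −84(0−ω_arm)  ⇒  108·ω_arm = 24  ⇒  ω_arm = 2/9
sun–planet mesh: 24·(1−2/9) = −30·(ω_p−ω_arm)  ⇒  ω_p−ω_arm = -28/45
ω_p = 2/9 − 28/45 = -2/5
exact speed ratio = -2/5

-2/5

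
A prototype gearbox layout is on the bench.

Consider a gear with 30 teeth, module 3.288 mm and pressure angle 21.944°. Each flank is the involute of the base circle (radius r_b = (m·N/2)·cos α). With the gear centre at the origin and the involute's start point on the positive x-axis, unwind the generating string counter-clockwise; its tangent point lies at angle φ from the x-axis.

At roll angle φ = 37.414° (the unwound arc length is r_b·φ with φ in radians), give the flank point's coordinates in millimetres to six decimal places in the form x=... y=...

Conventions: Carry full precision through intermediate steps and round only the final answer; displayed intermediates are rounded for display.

single-mesh involute tooth geometry (30T wheel at module 3.288)
pitch radius r_p = m·N/2 = 3.288·30/2 = 49.320000
base radius r_b = r_p·cos α = 49.320000·cos 21.944° = 45.746744
roll angle φ = 37.414° = 0.65299749 rad
x = r_b·(cos φ + φ·sin φ) = 54.484730
y = r_b·(sin φ − φ·cos φ) = 4.067622

x=54.484730 y=4.067622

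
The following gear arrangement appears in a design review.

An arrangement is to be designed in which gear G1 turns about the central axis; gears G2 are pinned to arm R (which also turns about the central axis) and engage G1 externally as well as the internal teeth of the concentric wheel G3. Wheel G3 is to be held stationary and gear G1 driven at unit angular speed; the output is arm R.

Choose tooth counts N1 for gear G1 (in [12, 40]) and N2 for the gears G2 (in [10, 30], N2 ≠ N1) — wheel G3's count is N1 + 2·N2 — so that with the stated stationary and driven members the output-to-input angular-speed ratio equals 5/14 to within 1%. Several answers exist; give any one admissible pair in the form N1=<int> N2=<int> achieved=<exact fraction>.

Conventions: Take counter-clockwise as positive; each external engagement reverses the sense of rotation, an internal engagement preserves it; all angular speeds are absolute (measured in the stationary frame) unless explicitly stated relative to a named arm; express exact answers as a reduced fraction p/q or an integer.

N1=25 N2=10 achieved=5/14

topology: planetary set — design target 5/14, arm = carrier (Willis)
Willis with ω_ring = 0: ω_arm/ω_sun = N1/(N1+N3); set equal to 5/14  ⇒  N3/N1 = 1/(5/14) − 1 = 9/5
N3 = N1 + 2·N2  ⇒  N2/N1 = (N3/N1 − 1)/2 = (9/5 − 1)/2 = 2/5
smallest multiple with N1 ≥ 12 and N2 ≥ 10: k = 5  ⇒  N1 = 5·5 = 25, N2 = 5·2 = 10 (N1 ≤ 40, N2 ≤ 30, N2 ≠ N1 ✓), N3 = 25 + 2·10 = 45
check: N1/(N1+N3) with N1 = 25, N3 = 45 gives 5/14; |achieved − target| = 0 ≤ 1/280 ✓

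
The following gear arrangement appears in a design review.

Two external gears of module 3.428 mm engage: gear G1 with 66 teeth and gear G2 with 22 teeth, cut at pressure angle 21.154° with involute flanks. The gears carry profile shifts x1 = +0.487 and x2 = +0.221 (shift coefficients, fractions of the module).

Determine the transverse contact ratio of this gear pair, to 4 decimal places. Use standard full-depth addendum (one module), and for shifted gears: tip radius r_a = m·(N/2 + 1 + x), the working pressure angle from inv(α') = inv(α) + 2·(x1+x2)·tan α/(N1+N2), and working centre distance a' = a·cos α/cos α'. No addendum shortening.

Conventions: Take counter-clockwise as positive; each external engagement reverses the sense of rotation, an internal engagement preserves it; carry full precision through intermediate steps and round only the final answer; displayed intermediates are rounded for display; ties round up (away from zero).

1.5497

topology: single-mesh involute geometry — m = 3.428, 66T/22T pair
base radii: r_b1 = 105.501007, r_b2 = 35.167002
tip radii: r_a1 = 118.221436, r_a2 = 41.893588
inv(α') = inv(21.154°) + 2·(+0.487+0.221)·tan α/(66+22) = 0.02397053  ⇒  α' = 23.28894°
a' = a·cos α / cos α' = 150.8320·cos 21.154°/cos 23.28894° = 153.145920
action lengths: √(r_a1²−r_b1²) = 53.346466, √(r_a2²−r_b2²) = 22.767403
base pitch p_b = π·m·cos α = 10.043672
CR = (53.346466 + 22.767403 − 153.145920·sin 23.28894°)/10.043672 = 1.549717
contact ratio ≈ 1.5497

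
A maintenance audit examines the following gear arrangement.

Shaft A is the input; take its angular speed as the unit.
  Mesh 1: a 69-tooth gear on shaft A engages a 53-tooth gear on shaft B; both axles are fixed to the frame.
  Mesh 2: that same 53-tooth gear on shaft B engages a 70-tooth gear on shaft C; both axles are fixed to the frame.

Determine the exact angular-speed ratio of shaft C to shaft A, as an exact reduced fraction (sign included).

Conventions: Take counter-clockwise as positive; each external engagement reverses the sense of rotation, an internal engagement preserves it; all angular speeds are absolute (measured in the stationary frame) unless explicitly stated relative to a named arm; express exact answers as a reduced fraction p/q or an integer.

class = fixed-axis compound train [2 meshes; 2 ratios multiply, 2 sense flips]
mesh 1 [69T→53T]: running ratio 69/53, sense −
mesh 2 [53T→70T]: running ratio 69/70, sense +
ω_out/ω_in = 69/70

69/70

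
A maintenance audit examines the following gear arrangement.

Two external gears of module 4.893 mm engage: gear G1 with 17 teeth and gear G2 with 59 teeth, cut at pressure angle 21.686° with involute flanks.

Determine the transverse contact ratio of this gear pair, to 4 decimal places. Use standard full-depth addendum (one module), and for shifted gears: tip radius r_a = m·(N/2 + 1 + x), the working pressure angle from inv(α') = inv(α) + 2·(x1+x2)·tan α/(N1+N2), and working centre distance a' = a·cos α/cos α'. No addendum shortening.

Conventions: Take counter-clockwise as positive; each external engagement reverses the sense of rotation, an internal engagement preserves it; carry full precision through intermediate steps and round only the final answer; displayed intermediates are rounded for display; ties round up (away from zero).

topology: single-mesh involute geometry — m = 4.893, 17T/59T pair
base radii: r_b1 = 38.646845, r_b2 = 134.127284
tip radii: r_a1 = 46.483500, r_a2 = 149.236500
no profile shift: α' = α, a' = a
action lengths: √(r_a1²−r_b1²) = 25.828999, √(r_a2²−r_b2²) = 65.432443
base pitch p_b = π·m·cos α = 14.283840
CR = (25.828999 + 65.432443 − 185.934000·sin 21.68600°)/14.283840 = 1.579069
contact ratio ≈ 1.5791

1.5791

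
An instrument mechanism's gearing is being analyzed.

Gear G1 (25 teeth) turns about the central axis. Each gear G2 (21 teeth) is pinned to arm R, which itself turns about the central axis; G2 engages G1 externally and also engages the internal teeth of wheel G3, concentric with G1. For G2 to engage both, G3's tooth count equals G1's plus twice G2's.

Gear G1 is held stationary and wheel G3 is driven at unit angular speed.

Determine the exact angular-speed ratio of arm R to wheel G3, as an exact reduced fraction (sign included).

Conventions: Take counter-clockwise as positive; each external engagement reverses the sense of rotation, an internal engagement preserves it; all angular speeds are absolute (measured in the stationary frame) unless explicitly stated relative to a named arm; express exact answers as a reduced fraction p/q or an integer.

planetary set (25T centre, 21T on arm, 67T internal) — Willis relation
ring teeth: 25 + 2·21 = 67
25(ω_sun−ω_arm) = −67(ω_ring−ω_arm),  ω_sun = 0, ω_ring = 1
25(0−ω_arm) = −67(1−ω_arm)  ⇒  92·ω_arm = 67  ⇒  ω_arm = 67/92
ω_out/ω_in = 67/92

67/92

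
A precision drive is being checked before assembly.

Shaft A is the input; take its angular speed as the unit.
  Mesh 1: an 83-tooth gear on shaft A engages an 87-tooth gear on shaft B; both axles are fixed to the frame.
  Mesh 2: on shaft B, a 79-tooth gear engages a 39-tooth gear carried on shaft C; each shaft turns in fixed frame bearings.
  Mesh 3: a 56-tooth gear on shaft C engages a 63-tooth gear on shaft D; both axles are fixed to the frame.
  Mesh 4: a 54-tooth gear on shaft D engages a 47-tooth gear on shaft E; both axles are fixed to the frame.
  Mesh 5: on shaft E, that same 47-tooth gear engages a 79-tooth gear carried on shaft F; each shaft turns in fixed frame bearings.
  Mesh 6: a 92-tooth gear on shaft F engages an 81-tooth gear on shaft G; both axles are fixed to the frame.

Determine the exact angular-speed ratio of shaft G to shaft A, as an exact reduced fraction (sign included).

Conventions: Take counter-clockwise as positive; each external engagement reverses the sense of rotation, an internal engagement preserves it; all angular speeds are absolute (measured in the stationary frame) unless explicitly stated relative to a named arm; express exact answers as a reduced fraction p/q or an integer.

122176/91611

class = fixed-axis compound train [6 meshes; 6 ratios multiply, 6 sense flips]
mesh 1 [83T→87T]: running ratio 83/87, sense −
mesh 2 [79T→39T]: running ratio 6557/3393, sense +
mesh 3 [56T→63T]: running ratio 52456/30537, sense −
mesh 4 [54T→47T]: running ratio 104912/53157, sense +
mesh 5 [47T→79T]: running ratio 1328/1131, sense −
mesh 6 [92T→81T]: running ratio 122176/91611, sense +
ω_out/ω_in = 122176/91611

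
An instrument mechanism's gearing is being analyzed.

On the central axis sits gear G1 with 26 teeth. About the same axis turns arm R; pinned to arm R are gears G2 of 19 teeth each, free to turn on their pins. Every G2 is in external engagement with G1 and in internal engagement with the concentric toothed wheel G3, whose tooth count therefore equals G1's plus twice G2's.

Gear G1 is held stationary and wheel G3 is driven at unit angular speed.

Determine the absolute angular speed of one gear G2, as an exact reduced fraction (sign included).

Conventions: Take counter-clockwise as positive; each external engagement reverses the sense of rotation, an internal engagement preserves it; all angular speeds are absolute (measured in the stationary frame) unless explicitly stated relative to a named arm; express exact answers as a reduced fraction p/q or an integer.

32/19

class = planetary set [G3 = 26+2·19 = 64; Willis about the carrier]
ring teeth: 26 + 2·19 = 64
26(ω_sun−ω_arm) = −64(ω_ring−ω_arm),  ω_sun = 0, ω_ring = 1
26(0−ω_arm) = −64(1−ω_arm)  ⇒  90·ω_arm = 64  ⇒  ω_arm = 32/45
sun–planet mesh: 26·(0−32/45) = −19·(ω_p−ω_arm)  ⇒  ω_p−ω_arm = 832/855
ω_p = 32/45 + 832/855 = 32/19
exact speed ratio = 32/19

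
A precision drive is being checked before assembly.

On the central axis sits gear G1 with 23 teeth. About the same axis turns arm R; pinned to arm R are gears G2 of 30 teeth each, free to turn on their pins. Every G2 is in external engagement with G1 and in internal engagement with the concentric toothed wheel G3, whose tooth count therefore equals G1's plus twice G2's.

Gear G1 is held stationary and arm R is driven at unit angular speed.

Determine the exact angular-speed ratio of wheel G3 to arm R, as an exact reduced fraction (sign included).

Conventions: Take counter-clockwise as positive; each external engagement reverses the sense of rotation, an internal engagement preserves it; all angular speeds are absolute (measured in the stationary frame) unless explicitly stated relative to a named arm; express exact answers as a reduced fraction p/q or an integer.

106/83

class = planetary set [G3 = 23+2·30 = 83; Willis about the carrier]
ring teeth: 23 + 2·30 = 83
23(ω_sun−ω_arm) = −83(ω_ring−ω_arm),  ω_sun = 0, ω_arm = 1
ω_ring = 1 − (23/83)(0−1) = 106/83
ω_out/ω_in = 106/83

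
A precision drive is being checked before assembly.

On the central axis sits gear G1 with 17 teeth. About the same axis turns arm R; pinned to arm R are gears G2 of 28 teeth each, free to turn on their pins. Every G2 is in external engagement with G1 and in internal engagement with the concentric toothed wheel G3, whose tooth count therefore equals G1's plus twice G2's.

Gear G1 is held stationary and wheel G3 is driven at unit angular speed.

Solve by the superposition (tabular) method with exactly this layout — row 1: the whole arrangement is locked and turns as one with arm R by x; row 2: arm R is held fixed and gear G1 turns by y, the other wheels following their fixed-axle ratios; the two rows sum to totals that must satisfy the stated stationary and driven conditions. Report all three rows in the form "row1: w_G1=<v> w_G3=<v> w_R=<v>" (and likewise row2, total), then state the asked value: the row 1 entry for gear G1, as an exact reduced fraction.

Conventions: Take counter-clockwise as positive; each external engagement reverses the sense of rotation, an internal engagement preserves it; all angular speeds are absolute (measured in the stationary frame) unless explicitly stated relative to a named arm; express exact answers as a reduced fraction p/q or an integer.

row1: w_G1=73/90 w_G3=73/90 w_R=73/90
row2: w_G1=-73/90 w_G3=17/90 w_R=0
total: w_G1=0 w_G3=1 w_R=73/90
asked value: 73/90

class = planetary set [G3 = 17+2·28 = 73; Willis about the carrier]
row 1 (train locked, turned with arm): all members turn x
row 2 — arm fixed, fixed-axis ratios: sun y, ring −(17/73)·y, arm 0
boundary: total ω_sun = x + y = 0 and total ω_ring = x − (17/73)·y = 1  ⇒  y = -73/90, x = 73/90
row 2 ring = −(17/73)·(-73/90) = 17/90
totals (row 1 + row 2): sun 73/90 + (-73/90) = 0, ring 73/90 + 17/90 = 1, arm 73/90 + 0 = 73/90
asked cell (row1, sun) = 73/90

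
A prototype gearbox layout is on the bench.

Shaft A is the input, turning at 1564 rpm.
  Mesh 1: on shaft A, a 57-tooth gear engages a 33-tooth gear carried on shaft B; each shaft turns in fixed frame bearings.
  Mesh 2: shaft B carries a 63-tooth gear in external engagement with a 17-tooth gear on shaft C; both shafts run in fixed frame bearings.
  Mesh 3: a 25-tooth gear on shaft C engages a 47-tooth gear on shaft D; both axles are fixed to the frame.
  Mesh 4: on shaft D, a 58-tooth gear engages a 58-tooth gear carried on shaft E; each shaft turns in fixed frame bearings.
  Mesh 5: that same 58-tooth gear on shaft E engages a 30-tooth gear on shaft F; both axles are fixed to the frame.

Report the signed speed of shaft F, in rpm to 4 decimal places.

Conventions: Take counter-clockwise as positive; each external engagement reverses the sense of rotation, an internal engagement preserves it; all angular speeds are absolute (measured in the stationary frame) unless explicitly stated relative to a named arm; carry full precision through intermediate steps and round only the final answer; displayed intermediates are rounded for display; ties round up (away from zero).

-10295.2805 rpm

class = fixed-axis compound train [5 meshes; 5 ratios multiply, 5 sense flips]
mesh 1 [57T→33T]: ω = 1564.0000×57/33 = 2701.4545 rpm, sense flips to −
mesh 2 [63T→17T]: ω = 2701.4545×63/17 = 10011.2727 rpm, sense flips to +
mesh 3 [25T→47T]: ω = 10011.2727×25/47 = 5325.1451 rpm, sense flips to −
mesh 4 [58T→58T]: ω = 5325.1451×58/58 = 5325.1451 rpm, sense flips to +
mesh 5 [58T→30T]: ω = 5325.1451×58/30 = 10295.2805 rpm, sense flips to −
signed output speed = -10295.2805 rpm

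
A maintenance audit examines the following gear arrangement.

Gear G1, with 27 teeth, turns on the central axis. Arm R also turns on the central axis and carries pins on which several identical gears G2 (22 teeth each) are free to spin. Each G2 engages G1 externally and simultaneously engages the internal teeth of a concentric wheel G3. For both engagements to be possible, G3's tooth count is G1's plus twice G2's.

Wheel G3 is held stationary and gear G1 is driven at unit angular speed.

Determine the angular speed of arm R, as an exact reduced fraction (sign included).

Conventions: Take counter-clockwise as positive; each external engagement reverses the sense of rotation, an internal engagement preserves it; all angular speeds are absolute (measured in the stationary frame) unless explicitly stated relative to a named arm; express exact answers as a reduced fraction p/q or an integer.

27/98

recognized (axles ride arm R): planetary set, 27/22/71 teeth
ring teeth: 27 + 2·22 = 71
27(ω_sun−ω_arm) = −71(ω_ring−ω_arm),  ω_ring = 0, ω_sun = 1
27(1−ω_arm) = −71(0−ω_arm)  ⇒  98·ω_arm = 27  ⇒  ω_arm = 27/98
exact speed ratio = 27/98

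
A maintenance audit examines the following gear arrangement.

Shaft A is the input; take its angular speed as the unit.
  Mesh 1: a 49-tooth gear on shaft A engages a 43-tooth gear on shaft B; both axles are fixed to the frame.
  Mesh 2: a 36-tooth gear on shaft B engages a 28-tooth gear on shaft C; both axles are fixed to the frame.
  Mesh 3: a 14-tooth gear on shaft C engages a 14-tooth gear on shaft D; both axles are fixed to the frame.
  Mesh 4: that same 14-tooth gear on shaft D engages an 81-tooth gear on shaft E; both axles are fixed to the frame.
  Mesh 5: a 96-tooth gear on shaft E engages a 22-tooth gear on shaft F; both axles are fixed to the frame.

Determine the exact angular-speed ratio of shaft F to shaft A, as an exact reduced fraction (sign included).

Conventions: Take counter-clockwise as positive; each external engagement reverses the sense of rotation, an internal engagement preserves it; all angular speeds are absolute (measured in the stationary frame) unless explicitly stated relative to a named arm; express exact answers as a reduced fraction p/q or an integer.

class = fixed-axis compound train [5 meshes; 5 ratios multiply, 5 sense flips]
mesh 1 [49T→43T]: running ratio 49/43, sense −
mesh 2 [36T→28T]: running ratio 63/43, sense +
mesh 3 [14T→14T]: running ratio 63/43, sense −
mesh 4 [14T→81T]: running ratio 98/387, sense +
mesh 5 [96T→22T]: running ratio 1568/1419, sense −
ω_out/ω_in = -1568/1419

-1568/1419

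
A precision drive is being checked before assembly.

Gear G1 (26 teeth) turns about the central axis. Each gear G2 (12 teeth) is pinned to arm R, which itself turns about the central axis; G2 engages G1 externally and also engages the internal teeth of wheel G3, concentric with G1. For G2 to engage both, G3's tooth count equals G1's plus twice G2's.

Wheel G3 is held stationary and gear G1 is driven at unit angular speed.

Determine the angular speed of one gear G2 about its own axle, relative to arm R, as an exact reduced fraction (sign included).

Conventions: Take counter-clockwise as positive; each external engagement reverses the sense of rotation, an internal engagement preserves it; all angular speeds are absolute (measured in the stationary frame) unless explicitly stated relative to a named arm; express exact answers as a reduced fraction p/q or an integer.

class = planetary set [G3 = 26+2·12 = 50; Willis about the carrier]
ring teeth: 26 + 2·12 = 50
26(ω_sun−ω_arm) = −50(ω_ring−ω_arm),  ω_ring = 0, ω_sun = 1
26(1−ω_arm) = −50(0−ω_arm)  ⇒  76·ω_arm = 26  ⇒  ω_arm = 13/38
sun–planet mesh: 26·(1−13/38) = −12·(ω_p−ω_arm)  ⇒  ω_p−ω_arm = -325/228
exact speed ratio = -325/228

-325/228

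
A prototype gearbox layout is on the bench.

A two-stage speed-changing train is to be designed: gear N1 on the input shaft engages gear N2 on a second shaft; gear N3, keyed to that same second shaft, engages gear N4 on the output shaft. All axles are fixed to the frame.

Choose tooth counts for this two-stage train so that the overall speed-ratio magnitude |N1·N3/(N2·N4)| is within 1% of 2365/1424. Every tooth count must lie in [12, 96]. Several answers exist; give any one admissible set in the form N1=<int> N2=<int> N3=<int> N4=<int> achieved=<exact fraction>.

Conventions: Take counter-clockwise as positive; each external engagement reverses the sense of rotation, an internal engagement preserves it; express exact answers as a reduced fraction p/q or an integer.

class = fixed-axis compound train [2-stage, 2365/1424 wanted]
target = 2365/1424 in lowest terms: an exact hit needs N1·N3 = k·2365 and N2·N4 = k·1424 for one integer k, every count in [12, 96]; additionally prefer no 1:1 stage (N1 ≠ N2, N3 ≠ N4)
k = 1: N1·N3 = 2365 = 43·55, N2·N4 = 1424 = 16·89
achieved = 43·55/(16·89) = 2365/1424; |achieved − target| = 0 ≤ 473/28480 ✓

N1=43 N2=16 N3=55 N4=89 achieved=2365/1424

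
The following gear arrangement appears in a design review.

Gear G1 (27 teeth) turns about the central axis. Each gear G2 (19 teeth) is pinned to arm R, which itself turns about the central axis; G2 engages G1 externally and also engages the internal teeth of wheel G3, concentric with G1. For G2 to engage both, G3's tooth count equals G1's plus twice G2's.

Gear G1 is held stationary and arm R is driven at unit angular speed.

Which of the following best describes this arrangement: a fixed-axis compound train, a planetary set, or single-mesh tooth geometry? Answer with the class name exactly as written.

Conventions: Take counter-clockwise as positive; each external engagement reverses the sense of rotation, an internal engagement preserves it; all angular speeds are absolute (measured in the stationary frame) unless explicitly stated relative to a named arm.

class = planetary set [G3 = 27+2·19 = 65; Willis about the carrier]
classification: planetary set

planetary set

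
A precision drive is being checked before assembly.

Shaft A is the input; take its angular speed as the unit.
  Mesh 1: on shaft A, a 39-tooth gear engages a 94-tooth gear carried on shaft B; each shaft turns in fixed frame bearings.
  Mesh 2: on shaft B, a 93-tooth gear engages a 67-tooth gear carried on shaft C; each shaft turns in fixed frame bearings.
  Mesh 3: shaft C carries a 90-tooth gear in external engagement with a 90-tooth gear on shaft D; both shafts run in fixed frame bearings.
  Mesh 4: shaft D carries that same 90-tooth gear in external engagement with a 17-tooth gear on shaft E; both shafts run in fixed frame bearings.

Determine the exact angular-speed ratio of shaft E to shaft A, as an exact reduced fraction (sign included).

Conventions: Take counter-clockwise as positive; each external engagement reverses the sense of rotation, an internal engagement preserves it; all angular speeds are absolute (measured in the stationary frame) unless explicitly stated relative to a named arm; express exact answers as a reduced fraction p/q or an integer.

163215/53533

class = fixed-axis compound train [4 meshes; 4 ratios multiply, 4 sense flips]
mesh 1 [39T→94T]: running ratio 39/94, sense −
mesh 2 [93T→67T]: running ratio 3627/6298, sense +
mesh 3 [90T→90T]: running ratio 3627/6298, sense −
mesh 4 [90T→17T]: running ratio 163215/53533, sense +
ω_out/ω_in = 163215/53533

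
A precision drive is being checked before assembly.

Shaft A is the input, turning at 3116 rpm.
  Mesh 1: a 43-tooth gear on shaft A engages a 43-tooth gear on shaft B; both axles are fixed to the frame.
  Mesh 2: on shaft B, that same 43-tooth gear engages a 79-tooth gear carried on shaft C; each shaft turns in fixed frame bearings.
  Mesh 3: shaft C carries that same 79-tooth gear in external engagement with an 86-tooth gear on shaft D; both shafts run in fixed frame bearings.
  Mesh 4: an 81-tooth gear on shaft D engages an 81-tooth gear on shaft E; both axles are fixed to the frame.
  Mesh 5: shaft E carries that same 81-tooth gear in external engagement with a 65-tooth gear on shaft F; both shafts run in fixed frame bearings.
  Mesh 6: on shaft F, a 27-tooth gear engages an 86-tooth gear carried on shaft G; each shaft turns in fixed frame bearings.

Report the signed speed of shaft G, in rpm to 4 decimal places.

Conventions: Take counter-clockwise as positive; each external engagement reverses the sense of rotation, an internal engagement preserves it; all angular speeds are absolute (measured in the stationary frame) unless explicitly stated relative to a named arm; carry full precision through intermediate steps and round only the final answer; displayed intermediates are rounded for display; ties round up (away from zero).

class = fixed-axis compound train [6 meshes; 6 ratios multiply, 6 sense flips]
mesh 1 [43T→43T]: ω = 3116.0000×43/43 = 3116.0000 rpm, sense flips to −
mesh 2 [43T→79T]: ω = 3116.0000×43/79 = 1696.0506 rpm, sense flips to +
mesh 3 [79T→86T]: ω = 1696.0506×79/86 = 1558.0000 rpm, sense flips to −
mesh 4 [81T→81T]: ω = 1558.0000×81/81 = 1558.0000 rpm, sense flips to +
mesh 5 [81T→65T]: ω = 1558.0000×81/65 = 1941.5077 rpm, sense flips to −
mesh 6 [27T→86T]: ω = 1941.5077×27/86 = 609.5431 rpm, sense flips to +
signed output speed = +609.5431 rpm

+609.5431 rpm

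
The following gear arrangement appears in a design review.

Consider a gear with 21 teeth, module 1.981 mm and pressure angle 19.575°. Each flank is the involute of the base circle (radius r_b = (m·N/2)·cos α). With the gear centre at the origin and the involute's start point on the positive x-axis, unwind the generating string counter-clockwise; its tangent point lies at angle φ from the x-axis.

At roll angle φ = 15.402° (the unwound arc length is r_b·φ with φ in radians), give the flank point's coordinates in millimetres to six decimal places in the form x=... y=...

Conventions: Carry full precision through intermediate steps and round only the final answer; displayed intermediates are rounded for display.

class = single-mesh tooth geometry [base-circle involute, m = 1.981, 21T]
pitch radius r_p = m·N/2 = 1.981·21/2 = 20.800500
base radius r_b = r_p·cos α = 20.800500·cos 19.575° = 19.598309
roll angle φ = 15.402° = 0.26881561 rad
x = r_b·(cos φ + φ·sin φ) = 20.293673
y = r_b·(sin φ − φ·cos φ) = 0.125985

x=20.293673 y=0.125985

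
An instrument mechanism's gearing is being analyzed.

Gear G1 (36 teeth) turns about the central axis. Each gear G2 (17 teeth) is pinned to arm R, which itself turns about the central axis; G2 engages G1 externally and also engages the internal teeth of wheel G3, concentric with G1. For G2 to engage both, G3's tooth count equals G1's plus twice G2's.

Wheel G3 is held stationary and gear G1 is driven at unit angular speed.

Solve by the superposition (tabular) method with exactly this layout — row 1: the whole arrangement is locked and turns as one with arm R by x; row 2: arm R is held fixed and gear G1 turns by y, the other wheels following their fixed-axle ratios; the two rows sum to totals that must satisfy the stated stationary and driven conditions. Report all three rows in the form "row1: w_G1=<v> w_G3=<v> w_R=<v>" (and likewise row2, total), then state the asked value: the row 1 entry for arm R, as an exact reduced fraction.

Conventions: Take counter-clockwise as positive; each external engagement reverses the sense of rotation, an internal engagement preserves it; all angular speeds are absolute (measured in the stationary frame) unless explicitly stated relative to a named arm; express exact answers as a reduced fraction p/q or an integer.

class = planetary set [G3 = 36+2·17 = 70; Willis about the carrier]
superposition row 1 [locked train]: every member turns x
row 2 — arm fixed, fixed-axis ratios: sun y, ring −(36/70)·y, arm 0
boundary: total ω_ring = x − (36/70)·y = 0 and total ω_sun = x + y = 1  ⇒  y = 35/53, x = 18/53
row 2 ring = −(36/70)·35/53 = -18/53
totals (row 1 + row 2): sun 18/53 + 35/53 = 1, ring 18/53 + (-18/53) = 0, arm 18/53 + 0 = 18/53
asked cell (row1, arm) = 18/53

row1: w_G1=18/53 w_G3=18/53 w_R=18/53
row2: w_G1=35/53 w_G3=-18/53 w_R=0
total: w_G1=1 w_G3=0 w_R=18/53
asked value: 18/53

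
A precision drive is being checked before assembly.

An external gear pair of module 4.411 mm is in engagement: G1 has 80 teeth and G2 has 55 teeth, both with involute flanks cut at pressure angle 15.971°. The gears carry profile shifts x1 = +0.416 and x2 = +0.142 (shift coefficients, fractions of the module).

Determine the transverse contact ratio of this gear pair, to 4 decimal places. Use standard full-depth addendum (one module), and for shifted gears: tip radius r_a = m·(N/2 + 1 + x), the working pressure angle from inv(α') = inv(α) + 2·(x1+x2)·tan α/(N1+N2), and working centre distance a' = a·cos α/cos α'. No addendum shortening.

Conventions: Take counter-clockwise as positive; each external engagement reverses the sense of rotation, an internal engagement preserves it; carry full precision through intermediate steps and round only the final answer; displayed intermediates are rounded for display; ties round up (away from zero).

class = single-mesh tooth geometry [involute pair 80T × 55T, m = 4.411]
base radii: r_b1 = 169.629608, r_b2 = 116.620355
tip radii: r_a1 = 182.685976, r_a2 = 126.339862
inv(α') = inv(15.971°) + 2·(+0.416+0.142)·tan α/(80+55) = 0.00981707  ⇒  α' = 17.47165°
a' = a·cos α / cos α' = 297.7425·cos 15.971°/cos 17.47165° = 300.094646
action lengths: √(r_a1²−r_b1²) = 67.823020, √(r_a2²−r_b2²) = 48.594789
base pitch p_b = π·m·cos α = 13.322678
CR = (67.823020 + 48.594789 − 300.094646·sin 17.47165°)/13.322678 = 1.975520
contact ratio ≈ 1.9755

1.9755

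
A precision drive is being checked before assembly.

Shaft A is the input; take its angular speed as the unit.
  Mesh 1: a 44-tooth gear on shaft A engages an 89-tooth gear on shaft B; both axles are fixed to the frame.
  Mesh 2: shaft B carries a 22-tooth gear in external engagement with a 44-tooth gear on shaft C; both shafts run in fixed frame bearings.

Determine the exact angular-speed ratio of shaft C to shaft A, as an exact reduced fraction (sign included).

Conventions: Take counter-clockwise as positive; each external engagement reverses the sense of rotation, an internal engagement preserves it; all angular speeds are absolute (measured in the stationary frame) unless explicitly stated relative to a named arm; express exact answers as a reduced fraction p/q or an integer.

class = fixed-axis compound train [2 meshes; 2 ratios multiply, 2 sense flips]
mesh 1 [44T→89T]: running ratio 44/89, sense −
mesh 2 [22T→44T]: running ratio 22/89, sense +
ω_out/ω_in = 22/89

22/89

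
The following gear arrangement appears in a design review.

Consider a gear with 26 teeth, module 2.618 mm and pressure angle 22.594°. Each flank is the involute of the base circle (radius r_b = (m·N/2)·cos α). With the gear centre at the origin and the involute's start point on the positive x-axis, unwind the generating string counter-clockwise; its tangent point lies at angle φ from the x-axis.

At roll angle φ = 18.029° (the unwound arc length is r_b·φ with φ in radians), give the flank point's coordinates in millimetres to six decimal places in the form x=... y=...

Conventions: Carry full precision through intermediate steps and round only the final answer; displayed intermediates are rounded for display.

recognized (one wheel, involute flank): single-mesh tooth geometry, m = 2.618, N = 26
pitch radius r_p = m·N/2 = 2.618·26/2 = 34.034000
base radius r_b = r_p·cos α = 34.034000·cos 22.594° = 31.421906
roll angle φ = 18.029° = 0.31466541 rad
x = r_b·(cos φ + φ·sin φ) = 32.939220
y = r_b·(sin φ − φ·cos φ) = 0.323111

x=32.939220 y=0.323111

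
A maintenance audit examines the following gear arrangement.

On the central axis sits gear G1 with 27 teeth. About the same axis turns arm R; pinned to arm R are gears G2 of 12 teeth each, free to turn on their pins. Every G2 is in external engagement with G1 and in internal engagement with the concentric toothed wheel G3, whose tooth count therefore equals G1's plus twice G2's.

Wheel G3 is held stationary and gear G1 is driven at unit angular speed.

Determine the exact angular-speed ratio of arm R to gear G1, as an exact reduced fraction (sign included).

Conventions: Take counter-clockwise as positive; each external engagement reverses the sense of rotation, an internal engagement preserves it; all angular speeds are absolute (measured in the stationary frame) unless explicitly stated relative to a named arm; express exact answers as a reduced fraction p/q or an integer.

9/26

planetary set (27T centre, 12T on arm, 51T internal) — Willis relation
ring teeth: 27 + 2·12 = 51
27(ω_sun−ω_arm) = −51(ω_ring−ω_arm),  ω_ring = 0, ω_sun = 1
27(1−ω_arm) = −51(0−ω_arm)  ⇒  78·ω_arm = 27  ⇒  ω_arm = 9/26
ω_out/ω_in = 9/26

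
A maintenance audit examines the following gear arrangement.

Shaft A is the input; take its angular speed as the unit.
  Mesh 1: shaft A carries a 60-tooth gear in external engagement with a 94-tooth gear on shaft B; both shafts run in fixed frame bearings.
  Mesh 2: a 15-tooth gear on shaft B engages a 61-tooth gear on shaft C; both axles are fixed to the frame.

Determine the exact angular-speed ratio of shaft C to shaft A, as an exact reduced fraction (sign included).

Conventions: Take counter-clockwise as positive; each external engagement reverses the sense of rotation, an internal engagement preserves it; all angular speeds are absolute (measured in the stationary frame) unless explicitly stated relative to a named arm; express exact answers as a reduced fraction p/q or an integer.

class = fixed-axis compound train [2 meshes; 2 ratios multiply, 2 sense flips]
mesh 1 [60T→94T]: running ratio 30/47, sense −
mesh 2 [15T→61T]: running ratio 450/2867, sense +
ω_out/ω_in = 450/2867

450/2867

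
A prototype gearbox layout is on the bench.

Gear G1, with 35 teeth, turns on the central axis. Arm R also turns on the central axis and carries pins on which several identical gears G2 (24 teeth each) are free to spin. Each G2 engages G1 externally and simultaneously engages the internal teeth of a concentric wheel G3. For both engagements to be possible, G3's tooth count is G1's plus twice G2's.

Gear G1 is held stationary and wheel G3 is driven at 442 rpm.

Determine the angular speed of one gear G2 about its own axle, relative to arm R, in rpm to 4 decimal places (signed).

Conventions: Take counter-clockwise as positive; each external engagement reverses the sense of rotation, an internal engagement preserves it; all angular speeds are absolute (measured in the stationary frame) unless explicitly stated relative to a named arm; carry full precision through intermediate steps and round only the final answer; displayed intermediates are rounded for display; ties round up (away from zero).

planetary set (35T centre, 24T on arm, 83T internal) — Willis relation
normalise by the input: solve with ω_ring = 1, then scale by 442 rpm
ring teeth: 35 + 2·24 = 83
35(ω_sun−ω_arm) = −83(ω_ring−ω_arm),  ω_sun = 0, ω_ring = 1
35(0−ω_arm) = −83(1−ω_arm)  ⇒  118·ω_arm = 83  ⇒  ω_arm = 83/118
sun–planet mesh: 35·(0−83/118) = −24·(ω_p−ω_arm)  ⇒  ω_p−ω_arm = 2905/2832
scale: ω_p−ω_arm = 2905/2832 × 442 rpm = +453.3934 rpm

+453.3934 rpm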